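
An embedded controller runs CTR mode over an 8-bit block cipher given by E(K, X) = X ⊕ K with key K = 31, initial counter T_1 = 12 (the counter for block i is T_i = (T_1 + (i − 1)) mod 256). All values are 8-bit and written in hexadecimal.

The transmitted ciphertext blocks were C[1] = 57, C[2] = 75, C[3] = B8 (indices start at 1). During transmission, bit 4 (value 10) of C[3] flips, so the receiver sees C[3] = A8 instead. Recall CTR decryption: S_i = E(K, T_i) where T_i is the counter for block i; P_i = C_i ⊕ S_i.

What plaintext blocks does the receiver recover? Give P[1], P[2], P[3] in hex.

Only C[3] changed, to A8. In CTR, a change in C_i flips the same bit in P_i only; the keystream is unaffected. Decrypting the received ciphertext:
P[1]: T = 12, S = E(K, T) = 23; 57 ⊕ 23 = 74.
P[2]: T = 13, S = E(K, T) = 22; 75 ⊕ 22 = 57.
P[3]: T = 14, S = E(K, T) = 25; A8 ⊕ 25 = 8D.
Blocks that differ from the original plaintext: P[3].

P[1] = 74, P[2] = 57, P[3] = 8D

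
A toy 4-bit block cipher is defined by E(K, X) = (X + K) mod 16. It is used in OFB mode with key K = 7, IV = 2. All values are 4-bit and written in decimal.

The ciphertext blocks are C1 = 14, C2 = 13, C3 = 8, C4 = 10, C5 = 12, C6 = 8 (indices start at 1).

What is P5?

P5 = 9

OFB decryption: S_i = E(K, S_{i−1}) with S_{0} = IV; P_i = C_i ⊕ S_i.
P1: S = E(K, 2) = 9; 14 ⊕ 9 = 7.
P2: S = E(K, 9) = 0; 13 ⊕ 0 = 13.
P3: S = E(K, 0) = 7; 8 ⊕ 7 = 15.
P4: S = E(K, 7) = 14; 10 ⊕ 14 = 4.
P5: S = E(K, 14) = 5; 12 ⊕ 5 = 9.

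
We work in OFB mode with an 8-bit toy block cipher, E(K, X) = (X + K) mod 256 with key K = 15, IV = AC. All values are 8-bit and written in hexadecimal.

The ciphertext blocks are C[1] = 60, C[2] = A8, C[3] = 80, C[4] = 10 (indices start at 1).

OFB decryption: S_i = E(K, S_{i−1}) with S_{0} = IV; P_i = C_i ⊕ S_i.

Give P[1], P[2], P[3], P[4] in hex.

P[1] = A1, P[2] = 7E, P[3] = 6B, P[4] = 10

P[1]: S = E(K, AC) = C1; 60 ⊕ C1 = A1.
P[2]: S = E(K, C1) = D6; A8 ⊕ D6 = 7E.
P[3]: S = E(K, D6) = EB; 80 ⊕ EB = 6B.
P[4]: S = E(K, EB) = 00; 10 ⊕ 00 = 10.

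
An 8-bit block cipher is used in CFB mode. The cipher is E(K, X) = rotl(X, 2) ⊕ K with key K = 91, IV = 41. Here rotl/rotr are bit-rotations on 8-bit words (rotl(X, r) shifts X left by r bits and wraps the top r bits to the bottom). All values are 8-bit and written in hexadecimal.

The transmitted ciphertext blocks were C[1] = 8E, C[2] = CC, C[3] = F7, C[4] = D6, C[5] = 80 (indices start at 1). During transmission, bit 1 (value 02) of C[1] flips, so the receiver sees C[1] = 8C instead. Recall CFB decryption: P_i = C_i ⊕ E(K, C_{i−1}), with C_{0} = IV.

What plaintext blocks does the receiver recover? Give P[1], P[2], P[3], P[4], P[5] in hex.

Only C[1] changed, to 8C. In CFB, a change in C_i flips the same bit in P_i and garbles P_{i+1}. Decrypting the received ciphertext:
P[1]: E(K, 41) = 94; 8C ⊕ 94 = 18.
P[2]: E(K, 8C) = A3; CC ⊕ A3 = 6F.
P[3]: E(K, CC) = A2; F7 ⊕ A2 = 55.
P[4]: E(K, F7) = 4E; D6 ⊕ 4E = 98.
P[5]: E(K, D6) = CA; 80 ⊕ CA = 4A.
Blocks that differ from the original plaintext: P[1], P[2].

P[1] = 18, P[2] = 6F, P[3] = 55, P[4] = 98, P[5] = 4A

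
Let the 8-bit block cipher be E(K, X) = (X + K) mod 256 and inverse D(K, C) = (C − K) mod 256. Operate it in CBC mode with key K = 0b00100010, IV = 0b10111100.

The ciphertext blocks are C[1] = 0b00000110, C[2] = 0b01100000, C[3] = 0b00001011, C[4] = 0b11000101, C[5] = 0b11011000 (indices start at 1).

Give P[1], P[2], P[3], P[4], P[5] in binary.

CBC decryption: P_i = D(K, C_i) ⊕ C_{i−1}, with C_{0} = IV.
P[1]: D(K, 0b00000110) = 0b11100100; 0b11100100 ⊕ 0b10111100 = 0b01011000.
P[2]: D(K, 0b01100000) = 0b00111110; 0b00111110 ⊕ 0b00000110 = 0b00111000.
P[3]: D(K, 0b00001011) = 0b11101001; 0b11101001 ⊕ 0b01100000 = 0b10001001.
P[4]: D(K, 0b11000101) = 0b10100011; 0b10100011 ⊕ 0b00001011 = 0b10101000.
P[5]: D(K, 0b11011000) = 0b10110110; 0b10110110 ⊕ 0b11000101 = 0b01110011.

P[1] = 0b01011000, P[2] = 0b00111000, P[3] = 0b10001001, P[4] = 0b10101000, P[5] = 0b01110011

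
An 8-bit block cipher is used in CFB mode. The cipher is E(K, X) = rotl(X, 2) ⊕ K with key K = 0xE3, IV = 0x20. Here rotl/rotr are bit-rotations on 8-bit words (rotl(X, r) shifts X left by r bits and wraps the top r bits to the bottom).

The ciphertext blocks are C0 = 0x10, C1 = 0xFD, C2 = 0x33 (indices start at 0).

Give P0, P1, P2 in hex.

CFB decryption: P_i = C_i ⊕ E(K, C_{i−1}), with C_{−1} = IV.
P0: E(K, 0x20) = 0x63; 0x10 ⊕ 0x63 = 0x73.
P1: E(K, 0x10) = 0xA3; 0xFD ⊕ 0xA3 = 0x5E.
P2: E(K, 0xFD) = 0x14; 0x33 ⊕ 0x14 = 0x27.

P0 = 0x73, P1 = 0x5E, P2 = 0x27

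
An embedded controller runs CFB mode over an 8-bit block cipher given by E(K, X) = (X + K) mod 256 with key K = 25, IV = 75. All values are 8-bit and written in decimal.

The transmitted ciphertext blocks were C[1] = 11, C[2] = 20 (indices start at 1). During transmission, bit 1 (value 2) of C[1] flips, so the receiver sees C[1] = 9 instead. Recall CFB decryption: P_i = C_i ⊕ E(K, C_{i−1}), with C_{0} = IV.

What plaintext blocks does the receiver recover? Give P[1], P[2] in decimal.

P[1] = 109, P[2] = 54

Only C[1] changed, to 9. In CFB, a change in C_i flips the same bit in P_i and garbles P_{i+1}. Decrypting the received ciphertext:
P[1]: E(K, 75) = 100; 9 ⊕ 100 = 109.
P[2]: E(K, 9) = 34; 20 ⊕ 34 = 54.
Blocks that differ from the original plaintext: P[1], P[2].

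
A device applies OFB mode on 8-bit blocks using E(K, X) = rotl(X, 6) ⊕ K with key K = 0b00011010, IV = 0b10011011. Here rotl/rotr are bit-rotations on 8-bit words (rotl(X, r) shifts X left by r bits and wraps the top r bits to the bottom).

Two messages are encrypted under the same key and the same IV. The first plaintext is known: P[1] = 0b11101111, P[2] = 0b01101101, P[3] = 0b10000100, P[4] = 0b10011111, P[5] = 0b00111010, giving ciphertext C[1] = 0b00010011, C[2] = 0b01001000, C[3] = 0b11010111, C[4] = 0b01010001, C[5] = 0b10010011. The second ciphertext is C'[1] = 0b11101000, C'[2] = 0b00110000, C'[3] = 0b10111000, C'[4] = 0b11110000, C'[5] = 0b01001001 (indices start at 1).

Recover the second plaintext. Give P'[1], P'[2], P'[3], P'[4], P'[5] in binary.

P'[1] = 0b00010100, P'[2] = 0b00010101, P'[3] = 0b11101011, P'[4] = 0b00111110, P'[5] = 0b11100000

In OFB with a reused IV, both messages share the same keystream S_i, so C_i ⊕ C'_i = P_i ⊕ P'_i and thus P'_i = P_i ⊕ C_i ⊕ C'_i.
P'[1]: 0b11101111 ⊕ 0b00010011 ⊕ 0b11101000 = 0b00010100.
P'[2]: 0b01101101 ⊕ 0b01001000 ⊕ 0b00110000 = 0b00010101.
P'[3]: 0b10000100 ⊕ 0b11010111 ⊕ 0b10111000 = 0b11101011.
P'[4]: 0b10011111 ⊕ 0b01010001 ⊕ 0b11110000 = 0b00111110.
P'[5]: 0b00111010 ⊕ 0b10010011 ⊕ 0b01001001 = 0b11100000.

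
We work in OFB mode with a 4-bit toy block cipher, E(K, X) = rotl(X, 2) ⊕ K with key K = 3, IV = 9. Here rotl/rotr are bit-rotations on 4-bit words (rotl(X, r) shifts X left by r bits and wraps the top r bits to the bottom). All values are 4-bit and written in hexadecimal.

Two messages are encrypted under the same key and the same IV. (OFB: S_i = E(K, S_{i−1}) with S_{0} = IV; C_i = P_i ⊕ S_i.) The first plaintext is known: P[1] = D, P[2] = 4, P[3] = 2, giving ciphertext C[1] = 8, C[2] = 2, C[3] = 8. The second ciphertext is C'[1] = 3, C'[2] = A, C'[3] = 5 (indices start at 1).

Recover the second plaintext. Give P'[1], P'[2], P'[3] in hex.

In OFB with a reused IV, both messages share the same keystream S_i, so C_i ⊕ C'_i = P_i ⊕ P'_i and thus P'_i = P_i ⊕ C_i ⊕ C'_i.
P'[1]: D ⊕ 8 ⊕ 3 = 6.
P'[2]: 4 ⊕ 2 ⊕ A = C.
P'[3]: 2 ⊕ 8 ⊕ 5 = F.

P'[1] = 6, P'[2] = C, P'[3] = F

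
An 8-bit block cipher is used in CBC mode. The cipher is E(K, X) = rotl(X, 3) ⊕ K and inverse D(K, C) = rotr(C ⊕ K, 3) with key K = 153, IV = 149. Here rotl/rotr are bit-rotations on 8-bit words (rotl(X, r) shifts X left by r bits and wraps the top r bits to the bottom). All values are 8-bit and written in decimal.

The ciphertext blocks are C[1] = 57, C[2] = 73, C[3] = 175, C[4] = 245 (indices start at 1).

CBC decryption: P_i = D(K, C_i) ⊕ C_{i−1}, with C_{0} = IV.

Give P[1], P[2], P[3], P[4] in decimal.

P[1]: D(K, 57) = 20; 20 ⊕ 149 = 129.
P[2]: D(K, 73) = 26; 26 ⊕ 57 = 35.
P[3]: D(K, 175) = 198; 198 ⊕ 73 = 143.
P[4]: D(K, 245) = 141; 141 ⊕ 175 = 34.

P[1] = 129, P[2] = 35, P[3] = 143, P[4] = 34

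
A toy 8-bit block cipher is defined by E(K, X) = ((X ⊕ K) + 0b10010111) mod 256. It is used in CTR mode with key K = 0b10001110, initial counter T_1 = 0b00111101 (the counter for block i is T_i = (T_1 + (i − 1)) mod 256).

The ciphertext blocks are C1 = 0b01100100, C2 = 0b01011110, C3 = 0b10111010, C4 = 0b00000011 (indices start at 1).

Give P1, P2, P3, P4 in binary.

P1 = 0b00101110, P2 = 0b00011001, P3 = 0b11110010, P4 = 0b01100110

CTR decryption: S_i = E(K, T_i) where T_i is the counter for block i; P_i = C_i ⊕ S_i.
P1: T = 0b00111101, S = E(K, T) = 0b01001010; 0b01100100 ⊕ 0b01001010 = 0b00101110.
P2: T = 0b00111110, S = E(K, T) = 0b01000111; 0b01011110 ⊕ 0b01000111 = 0b00011001.
P3: T = 0b00111111, S = E(K, T) = 0b01001000; 0b10111010 ⊕ 0b01001000 = 0b11110010.
P4: T = 0b01000000, S = E(K, T) = 0b01100101; 0b00000011 ⊕ 0b01100101 = 0b01100110.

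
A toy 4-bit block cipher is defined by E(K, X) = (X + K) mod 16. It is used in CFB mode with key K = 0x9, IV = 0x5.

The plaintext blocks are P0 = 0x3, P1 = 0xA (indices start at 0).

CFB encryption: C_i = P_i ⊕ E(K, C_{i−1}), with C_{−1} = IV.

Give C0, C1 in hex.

C0 = 0xD, C1 = 0xC

C0: E(K, 0x5) = 0xE; 0x3 ⊕ 0xE = 0xD.
C1: E(K, 0xD) = 0x6; 0xA ⊕ 0x6 = 0xC.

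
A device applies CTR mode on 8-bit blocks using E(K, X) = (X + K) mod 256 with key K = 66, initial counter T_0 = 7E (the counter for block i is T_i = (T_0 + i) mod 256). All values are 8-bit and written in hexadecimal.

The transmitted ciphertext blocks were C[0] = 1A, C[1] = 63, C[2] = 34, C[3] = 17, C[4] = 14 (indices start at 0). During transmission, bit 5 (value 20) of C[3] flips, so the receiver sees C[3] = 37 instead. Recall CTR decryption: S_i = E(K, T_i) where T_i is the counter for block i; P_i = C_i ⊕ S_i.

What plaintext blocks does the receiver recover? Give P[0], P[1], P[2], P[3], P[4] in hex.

P[0] = FE, P[1] = 86, P[2] = D2, P[3] = D0, P[4] = FC

Only C[3] changed, to 37. In CTR, a change in C_i flips the same bit in P_i only; the keystream is unaffected. Decrypting the received ciphertext:
P[0]: T = 7E, S = E(K, T) = E4; 1A ⊕ E4 = FE.
P[1]: T = 7F, S = E(K, T) = E5; 63 ⊕ E5 = 86.
P[2]: T = 80, S = E(K, T) = E6; 34 ⊕ E6 = D2.
P[3]: T = 81, S = E(K, T) = E7; 37 ⊕ E7 = D0.
P[4]: T = 82, S = E(K, T) = E8; 14 ⊕ E8 = FC.
Blocks that differ from the original plaintext: P[3].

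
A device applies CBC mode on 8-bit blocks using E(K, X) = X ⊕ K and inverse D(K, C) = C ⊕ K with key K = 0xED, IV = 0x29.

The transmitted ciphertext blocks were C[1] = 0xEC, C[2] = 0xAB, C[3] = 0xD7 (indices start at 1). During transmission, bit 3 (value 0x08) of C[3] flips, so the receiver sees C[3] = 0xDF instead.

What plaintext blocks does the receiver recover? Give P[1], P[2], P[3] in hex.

P[1] = 0x28, P[2] = 0xAA, P[3] = 0x99

CBC decryption: P_i = D(K, C_i) ⊕ C_{i−1}, with C_{0} = IV.
Only C[3] changed, to 0xDF. In CBC, a change in C_i garbles P_i and flips the same bit in P_{i+1}. Decrypting the received ciphertext:
P[1]: D(K, 0xEC) = 0x01; 0x01 ⊕ 0x29 = 0x28.
P[2]: D(K, 0xAB) = 0x46; 0x46 ⊕ 0xEC = 0xAA.
P[3]: D(K, 0xDF) = 0x32; 0x32 ⊕ 0xAB = 0x99.
Blocks that differ from the original plaintext: P[3].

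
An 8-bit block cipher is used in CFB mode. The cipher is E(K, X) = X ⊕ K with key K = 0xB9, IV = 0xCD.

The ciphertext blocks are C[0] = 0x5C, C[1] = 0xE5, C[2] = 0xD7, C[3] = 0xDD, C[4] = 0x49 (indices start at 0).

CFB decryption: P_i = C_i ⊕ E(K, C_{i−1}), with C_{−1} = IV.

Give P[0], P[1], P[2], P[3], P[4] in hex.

P[0]: E(K, 0xCD) = 0x74; 0x5C ⊕ 0x74 = 0x28.
P[1]: E(K, 0x5C) = 0xE5; 0xE5 ⊕ 0xE5 = 0x00.
P[2]: E(K, 0xE5) = 0x5C; 0xD7 ⊕ 0x5C = 0x8B.
P[3]: E(K, 0xD7) = 0x6E; 0xDD ⊕ 0x6E = 0xB3.
P[4]: E(K, 0xDD) = 0x64; 0x49 ⊕ 0x64 = 0x2D.

P[0] = 0x28, P[1] = 0x00, P[2] = 0x8B, P[3] = 0xB3, P[4] = 0x2D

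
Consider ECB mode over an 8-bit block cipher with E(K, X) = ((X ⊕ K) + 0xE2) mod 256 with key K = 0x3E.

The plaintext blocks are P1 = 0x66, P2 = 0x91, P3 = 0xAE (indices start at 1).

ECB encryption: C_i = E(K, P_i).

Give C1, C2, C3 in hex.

C1: E(K, 0x66) = 0x3A.
C2: E(K, 0x91) = 0x91.
C3: E(K, 0xAE) = 0x72.

C1 = 0x3A, C2 = 0x91, C3 = 0x72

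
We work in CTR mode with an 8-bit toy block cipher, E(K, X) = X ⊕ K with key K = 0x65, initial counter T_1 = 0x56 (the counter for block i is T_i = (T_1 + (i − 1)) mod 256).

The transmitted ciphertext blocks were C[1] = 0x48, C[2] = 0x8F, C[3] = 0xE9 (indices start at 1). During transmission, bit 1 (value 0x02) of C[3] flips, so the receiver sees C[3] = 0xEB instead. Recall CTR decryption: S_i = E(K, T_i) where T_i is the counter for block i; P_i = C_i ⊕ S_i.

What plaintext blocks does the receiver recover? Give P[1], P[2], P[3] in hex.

P[1] = 0x7B, P[2] = 0xBD, P[3] = 0xD6

Only C[3] changed, to 0xEB. In CTR, a change in C_i flips the same bit in P_i only; the keystream is unaffected. Decrypting the received ciphertext:
P[1]: T = 0x56, S = E(K, T) = 0x33; 0x48 ⊕ 0x33 = 0x7B.
P[2]: T = 0x57, S = E(K, T) = 0x32; 0x8F ⊕ 0x32 = 0xBD.
P[3]: T = 0x58, S = E(K, T) = 0x3D; 0xEB ⊕ 0x3D = 0xD6.
Blocks that differ from the original plaintext: P[3].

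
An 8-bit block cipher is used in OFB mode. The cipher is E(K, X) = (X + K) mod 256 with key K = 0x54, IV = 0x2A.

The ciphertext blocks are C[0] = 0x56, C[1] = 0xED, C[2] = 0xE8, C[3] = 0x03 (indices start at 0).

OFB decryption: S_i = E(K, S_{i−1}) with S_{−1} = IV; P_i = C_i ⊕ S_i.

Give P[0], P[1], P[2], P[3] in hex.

P[0] = 0x28, P[1] = 0x3F, P[2] = 0xCE, P[3] = 0x79

P[0]: S = E(K, 0x2A) = 0x7E; 0x56 ⊕ 0x7E = 0x28.
P[1]: S = E(K, 0x7E) = 0xD2; 0xED ⊕ 0xD2 = 0x3F.
P[2]: S = E(K, 0xD2) = 0x26; 0xE8 ⊕ 0x26 = 0xCE.
P[3]: S = E(K, 0x26) = 0x7A; 0x03 ⊕ 0x7A = 0x79.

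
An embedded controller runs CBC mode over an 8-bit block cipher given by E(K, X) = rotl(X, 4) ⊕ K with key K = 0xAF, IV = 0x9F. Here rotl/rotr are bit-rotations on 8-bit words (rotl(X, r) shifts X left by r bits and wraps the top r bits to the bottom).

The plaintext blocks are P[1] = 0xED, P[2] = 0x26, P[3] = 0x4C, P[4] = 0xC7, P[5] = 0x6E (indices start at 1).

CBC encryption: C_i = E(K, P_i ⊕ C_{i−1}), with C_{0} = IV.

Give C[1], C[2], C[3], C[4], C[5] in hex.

C[1]: P[1] ⊕ 0x9F = 0x72; E(K, 0x72) = 0x88.
C[2]: P[2] ⊕ 0x88 = 0xAE; E(K, 0xAE) = 0x45.
C[3]: P[3] ⊕ 0x45 = 0x09; E(K, 0x09) = 0x3F.
C[4]: P[4] ⊕ 0x3F = 0xF8; E(K, 0xF8) = 0x20.
C[5]: P[5] ⊕ 0x20 = 0x4E; E(K, 0x4E) = 0x4B.

C[1] = 0x88, C[2] = 0x45, C[3] = 0x3F, C[4] = 0x20, C[5] = 0x4B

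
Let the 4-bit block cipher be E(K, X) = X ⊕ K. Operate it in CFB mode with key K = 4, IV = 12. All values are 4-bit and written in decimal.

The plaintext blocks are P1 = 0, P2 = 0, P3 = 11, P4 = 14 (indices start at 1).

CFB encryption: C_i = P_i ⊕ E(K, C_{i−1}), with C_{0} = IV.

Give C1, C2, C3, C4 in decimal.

C1 = 8, C2 = 12, C3 = 3, C4 = 9

C1: E(K, 12) = 8; 0 ⊕ 8 = 8.
C2: E(K, 8) = 12; 0 ⊕ 12 = 12.
C3: E(K, 12) = 8; 11 ⊕ 8 = 3.
C4: E(K, 3) = 7; 14 ⊕ 7 = 9.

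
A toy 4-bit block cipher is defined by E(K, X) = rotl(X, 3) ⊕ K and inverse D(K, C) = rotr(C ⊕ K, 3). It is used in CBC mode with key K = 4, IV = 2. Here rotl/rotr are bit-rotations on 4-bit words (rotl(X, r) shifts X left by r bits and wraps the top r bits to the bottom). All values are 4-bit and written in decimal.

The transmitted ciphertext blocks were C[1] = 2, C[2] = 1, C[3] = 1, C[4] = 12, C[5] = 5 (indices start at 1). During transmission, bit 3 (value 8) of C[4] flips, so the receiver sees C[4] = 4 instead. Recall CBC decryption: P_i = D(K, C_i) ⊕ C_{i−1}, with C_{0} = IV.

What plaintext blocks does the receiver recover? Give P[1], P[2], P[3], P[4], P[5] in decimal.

Only C[4] changed, to 4. In CBC, a change in C_i garbles P_i and flips the same bit in P_{i+1}. Decrypting the received ciphertext:
P[1]: D(K, 2) = 12; 12 ⊕ 2 = 14.
P[2]: D(K, 1) = 10; 10 ⊕ 2 = 8.
P[3]: D(K, 1) = 10; 10 ⊕ 1 = 11.
P[4]: D(K, 4) = 0; 0 ⊕ 1 = 1.
P[5]: D(K, 5) = 2; 2 ⊕ 4 = 6.
Blocks that differ from the original plaintext: P[4], P[5].

P[1] = 14, P[2] = 8, P[3] = 11, P[4] = 1, P[5] = 6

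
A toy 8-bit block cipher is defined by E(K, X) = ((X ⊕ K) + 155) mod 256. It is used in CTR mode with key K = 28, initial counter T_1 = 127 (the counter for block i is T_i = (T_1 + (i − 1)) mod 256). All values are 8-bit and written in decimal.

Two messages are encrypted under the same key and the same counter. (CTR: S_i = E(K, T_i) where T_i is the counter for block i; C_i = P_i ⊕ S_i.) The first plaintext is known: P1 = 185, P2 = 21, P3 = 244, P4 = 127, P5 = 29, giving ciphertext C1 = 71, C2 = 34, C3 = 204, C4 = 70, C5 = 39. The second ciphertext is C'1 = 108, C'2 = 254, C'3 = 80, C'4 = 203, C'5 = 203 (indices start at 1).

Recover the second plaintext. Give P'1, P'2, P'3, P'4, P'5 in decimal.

P'1 = 146, P'2 = 201, P'3 = 104, P'4 = 242, P'5 = 241

In CTR with a reused counter, both messages share the same keystream S_i, so C_i ⊕ C'_i = P_i ⊕ P'_i and thus P'_i = P_i ⊕ C_i ⊕ C'_i.
P'1: 185 ⊕ 71 ⊕ 108 = 146.
P'2: 21 ⊕ 34 ⊕ 254 = 201.
P'3: 244 ⊕ 204 ⊕ 80 = 104.
P'4: 127 ⊕ 70 ⊕ 203 = 242.
P'5: 29 ⊕ 39 ⊕ 203 = 241.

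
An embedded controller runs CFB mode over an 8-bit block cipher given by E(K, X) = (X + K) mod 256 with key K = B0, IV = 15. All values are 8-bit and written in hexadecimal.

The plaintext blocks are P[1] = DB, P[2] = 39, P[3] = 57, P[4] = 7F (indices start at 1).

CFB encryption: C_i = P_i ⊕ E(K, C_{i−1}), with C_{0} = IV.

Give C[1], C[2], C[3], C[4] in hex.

C[1]: E(K, 15) = C5; DB ⊕ C5 = 1E.
C[2]: E(K, 1E) = CE; 39 ⊕ CE = F7.
C[3]: E(K, F7) = A7; 57 ⊕ A7 = F0.
C[4]: E(K, F0) = A0; 7F ⊕ A0 = DF.

C[1] = 1E, C[2] = F7, C[3] = F0, C[4] = DF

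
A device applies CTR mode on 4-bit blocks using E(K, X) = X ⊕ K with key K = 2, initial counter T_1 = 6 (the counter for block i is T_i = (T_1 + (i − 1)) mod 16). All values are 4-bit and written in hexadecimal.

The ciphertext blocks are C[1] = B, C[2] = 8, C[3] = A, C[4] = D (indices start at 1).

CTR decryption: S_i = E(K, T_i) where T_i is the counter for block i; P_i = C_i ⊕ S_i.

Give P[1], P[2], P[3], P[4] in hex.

P[1]: T = 6, S = E(K, T) = 4; B ⊕ 4 = F.
P[2]: T = 7, S = E(K, T) = 5; 8 ⊕ 5 = D.
P[3]: T = 8, S = E(K, T) = A; A ⊕ A = 0.
P[4]: T = 9, S = E(K, T) = B; D ⊕ B = 6.

P[1] = F, P[2] = D, P[3] = 0, P[4] = 6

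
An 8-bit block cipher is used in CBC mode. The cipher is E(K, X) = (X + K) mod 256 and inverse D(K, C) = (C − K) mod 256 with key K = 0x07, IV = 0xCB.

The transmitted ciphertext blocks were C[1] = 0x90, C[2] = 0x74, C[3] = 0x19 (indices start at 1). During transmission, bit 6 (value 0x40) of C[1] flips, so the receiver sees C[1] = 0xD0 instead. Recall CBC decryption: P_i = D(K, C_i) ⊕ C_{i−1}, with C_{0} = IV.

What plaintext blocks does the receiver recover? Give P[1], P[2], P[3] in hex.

Only C[1] changed, to 0xD0. In CBC, a change in C_i garbles P_i and flips the same bit in P_{i+1}. Decrypting the received ciphertext:
P[1]: D(K, 0xD0) = 0xC9; 0xC9 ⊕ 0xCB = 0x02.
P[2]: D(K, 0x74) = 0x6D; 0x6D ⊕ 0xD0 = 0xBD.
P[3]: D(K, 0x19) = 0x12; 0x12 ⊕ 0x74 = 0x66.
Blocks that differ from the original plaintext: P[1], P[2].

P[1] = 0x02, P[2] = 0xBD, P[3] = 0x66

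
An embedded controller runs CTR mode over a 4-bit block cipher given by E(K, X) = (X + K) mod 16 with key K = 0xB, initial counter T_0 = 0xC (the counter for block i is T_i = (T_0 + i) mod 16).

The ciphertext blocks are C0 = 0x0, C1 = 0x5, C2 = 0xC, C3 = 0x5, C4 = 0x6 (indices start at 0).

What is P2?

CTR decryption: S_i = E(K, T_i) where T_i is the counter for block i; P_i = C_i ⊕ S_i.
P2: T = 0xE, S = E(K, T) = 0x9; 0xC ⊕ 0x9 = 0x5.

P2 = 0x5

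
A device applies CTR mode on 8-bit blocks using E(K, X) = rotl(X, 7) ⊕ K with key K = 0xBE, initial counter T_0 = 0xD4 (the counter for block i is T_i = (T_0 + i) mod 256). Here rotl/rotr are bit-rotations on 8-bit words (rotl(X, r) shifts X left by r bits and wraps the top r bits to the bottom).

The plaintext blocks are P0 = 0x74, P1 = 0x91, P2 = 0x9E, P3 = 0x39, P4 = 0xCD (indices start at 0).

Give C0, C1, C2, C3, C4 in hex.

CTR encryption: S_i = E(K, T_i) where T_i is the counter for block i; C_i = P_i ⊕ S_i.
C0: T = 0xD4, S = E(K, T) = 0xD4; 0x74 ⊕ 0xD4 = 0xA0.
C1: T = 0xD5, S = E(K, T) = 0x54; 0x91 ⊕ 0x54 = 0xC5.
C2: T = 0xD6, S = E(K, T) = 0xD5; 0x9E ⊕ 0xD5 = 0x4B.
C3: T = 0xD7, S = E(K, T) = 0x55; 0x39 ⊕ 0x55 = 0x6C.
C4: T = 0xD8, S = E(K, T) = 0xD2; 0xCD ⊕ 0xD2 = 0x1F.

C0 = 0xA0, C1 = 0xC5, C2 = 0x4B, C3 = 0x6C, C4 = 0x1F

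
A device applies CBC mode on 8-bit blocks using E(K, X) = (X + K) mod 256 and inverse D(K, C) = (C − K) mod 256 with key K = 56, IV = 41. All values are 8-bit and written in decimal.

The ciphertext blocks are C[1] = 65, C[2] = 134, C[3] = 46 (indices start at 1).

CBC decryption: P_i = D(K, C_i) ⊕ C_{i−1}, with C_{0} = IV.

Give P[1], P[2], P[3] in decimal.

P[1]: D(K, 65) = 9; 9 ⊕ 41 = 32.
P[2]: D(K, 134) = 78; 78 ⊕ 65 = 15.
P[3]: D(K, 46) = 246; 246 ⊕ 134 = 112.

P[1] = 32, P[2] = 15, P[3] = 112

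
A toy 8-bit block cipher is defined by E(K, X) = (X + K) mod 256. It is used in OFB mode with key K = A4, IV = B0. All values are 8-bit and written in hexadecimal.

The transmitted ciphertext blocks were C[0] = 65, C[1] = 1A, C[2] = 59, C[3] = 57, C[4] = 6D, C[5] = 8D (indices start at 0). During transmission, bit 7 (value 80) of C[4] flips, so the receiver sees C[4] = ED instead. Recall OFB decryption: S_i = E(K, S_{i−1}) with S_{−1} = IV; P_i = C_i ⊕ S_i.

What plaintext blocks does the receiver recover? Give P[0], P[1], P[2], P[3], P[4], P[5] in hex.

Only C[4] changed, to ED. In OFB, a change in C_i flips the same bit in P_i only; the keystream is unaffected. Decrypting the received ciphertext:
P[0]: S = E(K, B0) = 54; 65 ⊕ 54 = 31.
P[1]: S = E(K, 54) = F8; 1A ⊕ F8 = E2.
P[2]: S = E(K, F8) = 9C; 59 ⊕ 9C = C5.
P[3]: S = E(K, 9C) = 40; 57 ⊕ 40 = 17.
P[4]: S = E(K, 40) = E4; ED ⊕ E4 = 09.
P[5]: S = E(K, E4) = 88; 8D ⊕ 88 = 05.
Blocks that differ from the original plaintext: P[4].

P[0] = 31, P[1] = E2, P[2] = C5, P[3] = 17, P[4] = 09, P[5] = 05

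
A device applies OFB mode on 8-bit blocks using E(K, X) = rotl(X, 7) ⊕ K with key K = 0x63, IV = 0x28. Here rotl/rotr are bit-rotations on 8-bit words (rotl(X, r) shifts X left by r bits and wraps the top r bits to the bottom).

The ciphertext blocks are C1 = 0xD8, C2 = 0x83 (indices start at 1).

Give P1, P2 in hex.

OFB decryption: S_i = E(K, S_{i−1}) with S_{0} = IV; P_i = C_i ⊕ S_i.
P1: S = E(K, 0x28) = 0x77; 0xD8 ⊕ 0x77 = 0xAF.
P2: S = E(K, 0x77) = 0xD8; 0x83 ⊕ 0xD8 = 0x5B.

P1 = 0xAF, P2 = 0x5B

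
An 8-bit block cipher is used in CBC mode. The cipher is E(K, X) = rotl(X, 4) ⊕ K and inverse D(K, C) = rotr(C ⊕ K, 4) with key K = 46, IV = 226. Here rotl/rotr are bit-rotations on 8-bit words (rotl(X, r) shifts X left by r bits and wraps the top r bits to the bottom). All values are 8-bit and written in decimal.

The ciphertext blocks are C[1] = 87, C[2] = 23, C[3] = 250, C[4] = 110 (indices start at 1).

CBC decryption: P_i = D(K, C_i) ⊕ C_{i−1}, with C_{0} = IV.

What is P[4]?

P[4] = 254

P[4]: D(K, 110) = 4; 4 ⊕ 250 = 254.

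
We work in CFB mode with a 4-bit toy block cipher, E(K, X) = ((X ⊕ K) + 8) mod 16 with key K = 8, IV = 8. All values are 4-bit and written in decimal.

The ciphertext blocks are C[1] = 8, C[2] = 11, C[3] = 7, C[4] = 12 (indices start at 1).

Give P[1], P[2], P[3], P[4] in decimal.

P[1] = 0, P[2] = 3, P[3] = 12, P[4] = 11

CFB decryption: P_i = C_i ⊕ E(K, C_{i−1}), with C_{0} = IV.
P[1]: E(K, 8) = 8; 8 ⊕ 8 = 0.
P[2]: E(K, 8) = 8; 11 ⊕ 8 = 3.
P[3]: E(K, 11) = 11; 7 ⊕ 11 = 12.
P[4]: E(K, 7) = 7; 12 ⊕ 7 = 11.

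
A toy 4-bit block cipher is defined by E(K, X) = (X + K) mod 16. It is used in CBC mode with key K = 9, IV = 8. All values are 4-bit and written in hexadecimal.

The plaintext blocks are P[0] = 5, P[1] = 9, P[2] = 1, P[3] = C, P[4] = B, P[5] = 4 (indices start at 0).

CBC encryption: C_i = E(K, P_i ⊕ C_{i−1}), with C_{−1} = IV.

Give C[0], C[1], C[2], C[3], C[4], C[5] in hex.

C[0] = 6, C[1] = 8, C[2] = 2, C[3] = 7, C[4] = 5, C[5] = A

C[0]: P[0] ⊕ 8 = D; E(K, D) = 6.
C[1]: P[1] ⊕ 6 = F; E(K, F) = 8.
C[2]: P[2] ⊕ 8 = 9; E(K, 9) = 2.
C[3]: P[3] ⊕ 2 = E; E(K, E) = 7.
C[4]: P[4] ⊕ 7 = C; E(K, C) = 5.
C[5]: P[5] ⊕ 5 = 1; E(K, 1) = A.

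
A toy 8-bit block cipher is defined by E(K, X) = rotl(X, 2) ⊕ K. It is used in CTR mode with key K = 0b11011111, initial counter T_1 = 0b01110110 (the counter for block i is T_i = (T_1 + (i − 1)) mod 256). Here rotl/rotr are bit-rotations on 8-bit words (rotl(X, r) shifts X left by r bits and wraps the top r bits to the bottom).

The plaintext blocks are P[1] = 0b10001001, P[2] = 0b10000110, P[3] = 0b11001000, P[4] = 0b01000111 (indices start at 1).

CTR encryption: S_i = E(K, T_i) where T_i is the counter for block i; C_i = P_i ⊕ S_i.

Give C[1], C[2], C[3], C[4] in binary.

C[1] = 0b10001111, C[2] = 0b10000100, C[3] = 0b11110110, C[4] = 0b01111101

C[1]: T = 0b01110110, S = E(K, T) = 0b00000110; 0b10001001 ⊕ 0b00000110 = 0b10001111.
C[2]: T = 0b01110111, S = E(K, T) = 0b00000010; 0b10000110 ⊕ 0b00000010 = 0b10000100.
C[3]: T = 0b01111000, S = E(K, T) = 0b00111110; 0b11001000 ⊕ 0b00111110 = 0b11110110.
C[4]: T = 0b01111001, S = E(K, T) = 0b00111010; 0b01000111 ⊕ 0b00111010 = 0b01111101.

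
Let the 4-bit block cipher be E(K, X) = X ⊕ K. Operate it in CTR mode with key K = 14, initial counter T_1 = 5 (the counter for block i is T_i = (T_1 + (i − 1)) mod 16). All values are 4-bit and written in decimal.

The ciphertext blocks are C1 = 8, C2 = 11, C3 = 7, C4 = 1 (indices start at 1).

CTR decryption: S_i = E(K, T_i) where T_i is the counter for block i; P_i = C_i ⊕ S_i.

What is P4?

P4 = 7

P4: T = 8, S = E(K, T) = 6; 1 ⊕ 6 = 7.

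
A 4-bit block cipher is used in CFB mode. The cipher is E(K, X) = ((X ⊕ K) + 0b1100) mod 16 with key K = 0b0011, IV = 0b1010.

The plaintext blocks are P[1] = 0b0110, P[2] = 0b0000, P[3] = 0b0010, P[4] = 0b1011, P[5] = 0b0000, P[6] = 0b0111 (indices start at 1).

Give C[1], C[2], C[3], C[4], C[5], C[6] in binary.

CFB encryption: C_i = P_i ⊕ E(K, C_{i−1}), with C_{0} = IV.
C[1]: E(K, 0b1010) = 0b0101; 0b0110 ⊕ 0b0101 = 0b0011.
C[2]: E(K, 0b0011) = 0b1100; 0b0000 ⊕ 0b1100 = 0b1100.
C[3]: E(K, 0b1100) = 0b1011; 0b0010 ⊕ 0b1011 = 0b1001.
C[4]: E(K, 0b1001) = 0b0110; 0b1011 ⊕ 0b0110 = 0b1101.
C[5]: E(K, 0b1101) = 0b1010; 0b0000 ⊕ 0b1010 = 0b1010.
C[6]: E(K, 0b1010) = 0b0101; 0b0111 ⊕ 0b0101 = 0b0010.

C[1] = 0b0011, C[2] = 0b1100, C[3] = 0b1001, C[4] = 0b1101, C[5] = 0b1010, C[6] = 0b0010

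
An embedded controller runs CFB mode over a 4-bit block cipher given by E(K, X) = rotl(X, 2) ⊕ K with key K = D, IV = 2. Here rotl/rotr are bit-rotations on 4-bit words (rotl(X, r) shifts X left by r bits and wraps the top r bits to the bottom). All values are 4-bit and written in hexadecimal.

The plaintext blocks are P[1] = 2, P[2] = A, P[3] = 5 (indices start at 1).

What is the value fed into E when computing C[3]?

A

CFB encryption: C_i = P_i ⊕ E(K, C_{i−1}), with C_{0} = IV.
C[1]: E(K, 2) = 5; 2 ⊕ 5 = 7.
C[2]: E(K, 7) = 0; A ⊕ 0 = A.
C[3]: E(K, A) = 7; 5 ⊕ 7 = 2.
So the input to E for block [3] is A.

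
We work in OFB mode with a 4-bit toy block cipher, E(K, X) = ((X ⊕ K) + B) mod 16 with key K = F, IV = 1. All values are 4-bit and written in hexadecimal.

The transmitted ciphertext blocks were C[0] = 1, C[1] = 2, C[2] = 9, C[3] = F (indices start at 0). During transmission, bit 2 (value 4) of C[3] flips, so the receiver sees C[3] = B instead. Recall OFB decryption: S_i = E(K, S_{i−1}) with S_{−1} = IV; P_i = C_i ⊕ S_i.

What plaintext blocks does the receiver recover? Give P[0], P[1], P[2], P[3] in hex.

Only C[3] changed, to B. In OFB, a change in C_i flips the same bit in P_i only; the keystream is unaffected. Decrypting the received ciphertext:
P[0]: S = E(K, 1) = 9; 1 ⊕ 9 = 8.
P[1]: S = E(K, 9) = 1; 2 ⊕ 1 = 3.
P[2]: S = E(K, 1) = 9; 9 ⊕ 9 = 0.
P[3]: S = E(K, 9) = 1; B ⊕ 1 = A.
Blocks that differ from the original plaintext: P[3].

P[0] = 8, P[1] = 3, P[2] = 0, P[3] = A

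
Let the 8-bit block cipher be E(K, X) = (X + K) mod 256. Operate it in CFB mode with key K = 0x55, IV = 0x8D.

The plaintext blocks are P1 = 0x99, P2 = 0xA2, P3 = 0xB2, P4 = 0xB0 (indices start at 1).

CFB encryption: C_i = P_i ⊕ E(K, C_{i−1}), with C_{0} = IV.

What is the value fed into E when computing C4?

C1: E(K, 0x8D) = 0xE2; 0x99 ⊕ 0xE2 = 0x7B.
C2: E(K, 0x7B) = 0xD0; 0xA2 ⊕ 0xD0 = 0x72.
C3: E(K, 0x72) = 0xC7; 0xB2 ⊕ 0xC7 = 0x75.
C4: E(K, 0x75) = 0xCA; 0xB0 ⊕ 0xCA = 0x7A.
So the input to E for block 4 is 0x75.

0x75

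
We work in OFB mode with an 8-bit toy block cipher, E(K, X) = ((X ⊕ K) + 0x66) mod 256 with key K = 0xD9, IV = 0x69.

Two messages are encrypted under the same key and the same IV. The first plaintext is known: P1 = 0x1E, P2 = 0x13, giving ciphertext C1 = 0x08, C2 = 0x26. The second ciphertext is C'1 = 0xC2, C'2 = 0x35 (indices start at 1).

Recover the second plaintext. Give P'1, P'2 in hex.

P'1 = 0xD4, P'2 = 0x00

In OFB with a reused IV, both messages share the same keystream S_i, so C_i ⊕ C'_i = P_i ⊕ P'_i and thus P'_i = P_i ⊕ C_i ⊕ C'_i.
P'1: 0x1E ⊕ 0x08 ⊕ 0xC2 = 0xD4.
P'2: 0x13 ⊕ 0x26 ⊕ 0x35 = 0x00.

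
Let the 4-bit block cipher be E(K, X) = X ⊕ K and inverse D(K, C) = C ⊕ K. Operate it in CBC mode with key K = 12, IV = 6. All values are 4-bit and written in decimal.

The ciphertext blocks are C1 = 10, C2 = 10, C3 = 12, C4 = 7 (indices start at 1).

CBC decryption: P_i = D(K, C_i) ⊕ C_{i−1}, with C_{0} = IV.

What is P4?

P4 = 7

P4: D(K, 7) = 11; 11 ⊕ 12 = 7.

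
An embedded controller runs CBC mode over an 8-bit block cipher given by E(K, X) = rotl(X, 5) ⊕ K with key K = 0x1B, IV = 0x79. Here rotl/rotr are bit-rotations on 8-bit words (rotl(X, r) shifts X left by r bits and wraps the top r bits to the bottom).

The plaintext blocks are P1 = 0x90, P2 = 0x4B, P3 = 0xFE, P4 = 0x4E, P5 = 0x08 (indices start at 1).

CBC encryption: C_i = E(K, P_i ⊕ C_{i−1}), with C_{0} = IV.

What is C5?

C5 = 0x08

C1: P1 ⊕ 0x79 = 0xE9; E(K, 0xE9) = 0x26.
C2: P2 ⊕ 0x26 = 0x6D; E(K, 0x6D) = 0xB6.
C3: P3 ⊕ 0xB6 = 0x48; E(K, 0x48) = 0x12.
C4: P4 ⊕ 0x12 = 0x5C; E(K, 0x5C) = 0x90.
C5: P5 ⊕ 0x90 = 0x98; E(K, 0x98) = 0x08.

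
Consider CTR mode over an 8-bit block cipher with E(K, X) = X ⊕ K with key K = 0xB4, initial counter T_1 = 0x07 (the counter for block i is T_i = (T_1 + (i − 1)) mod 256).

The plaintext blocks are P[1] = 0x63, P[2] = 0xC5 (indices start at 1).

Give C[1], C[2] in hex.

CTR encryption: S_i = E(K, T_i) where T_i is the counter for block i; C_i = P_i ⊕ S_i.
C[1]: T = 0x07, S = E(K, T) = 0xB3; 0x63 ⊕ 0xB3 = 0xD0.
C[2]: T = 0x08, S = E(K, T) = 0xBC; 0xC5 ⊕ 0xBC = 0x79.

C[1] = 0xD0, C[2] = 0x79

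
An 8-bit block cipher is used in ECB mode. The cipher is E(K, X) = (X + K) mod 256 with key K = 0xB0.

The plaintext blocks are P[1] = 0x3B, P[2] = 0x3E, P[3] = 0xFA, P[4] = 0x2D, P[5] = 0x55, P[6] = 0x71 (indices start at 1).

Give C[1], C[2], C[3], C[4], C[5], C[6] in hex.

C[1] = 0xEB, C[2] = 0xEE, C[3] = 0xAA, C[4] = 0xDD, C[5] = 0x05, C[6] = 0x21

ECB encryption: C_i = E(K, P_i).
C[1]: E(K, 0x3B) = 0xEB.
C[2]: E(K, 0x3E) = 0xEE.
C[3]: E(K, 0xFA) = 0xAA.
C[4]: E(K, 0x2D) = 0xDD.
C[5]: E(K, 0x55) = 0x05.
C[6]: E(K, 0x71) = 0x21.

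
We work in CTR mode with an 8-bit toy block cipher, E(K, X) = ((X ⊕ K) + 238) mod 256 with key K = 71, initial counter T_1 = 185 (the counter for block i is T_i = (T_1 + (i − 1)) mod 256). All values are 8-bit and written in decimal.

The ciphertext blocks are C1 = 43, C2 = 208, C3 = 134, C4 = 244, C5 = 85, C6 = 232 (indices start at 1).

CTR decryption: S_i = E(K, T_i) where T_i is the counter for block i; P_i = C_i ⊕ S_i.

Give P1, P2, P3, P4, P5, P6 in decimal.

P1 = 199, P2 = 59, P3 = 108, P4 = 29, P5 = 189, P6 = 15

P1: T = 185, S = E(K, T) = 236; 43 ⊕ 236 = 199.
P2: T = 186, S = E(K, T) = 235; 208 ⊕ 235 = 59.
P3: T = 187, S = E(K, T) = 234; 134 ⊕ 234 = 108.
P4: T = 188, S = E(K, T) = 233; 244 ⊕ 233 = 29.
P5: T = 189, S = E(K, T) = 232; 85 ⊕ 232 = 189.
P6: T = 190, S = E(K, T) = 231; 232 ⊕ 231 = 15.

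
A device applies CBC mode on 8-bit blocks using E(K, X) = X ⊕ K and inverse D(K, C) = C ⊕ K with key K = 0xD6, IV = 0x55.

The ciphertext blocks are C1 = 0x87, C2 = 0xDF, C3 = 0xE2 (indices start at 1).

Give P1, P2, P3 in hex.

P1 = 0x04, P2 = 0x8E, P3 = 0xEB

CBC decryption: P_i = D(K, C_i) ⊕ C_{i−1}, with C_{0} = IV.
P1: D(K, 0x87) = 0x51; 0x51 ⊕ 0x55 = 0x04.
P2: D(K, 0xDF) = 0x09; 0x09 ⊕ 0x87 = 0x8E.
P3: D(K, 0xE2) = 0x34; 0x34 ⊕ 0xDF = 0xEB.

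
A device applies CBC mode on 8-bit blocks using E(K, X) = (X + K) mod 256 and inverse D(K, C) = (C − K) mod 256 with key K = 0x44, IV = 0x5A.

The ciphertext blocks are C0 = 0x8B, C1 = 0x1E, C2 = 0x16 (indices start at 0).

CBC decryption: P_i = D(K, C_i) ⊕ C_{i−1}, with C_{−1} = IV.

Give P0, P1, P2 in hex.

P0: D(K, 0x8B) = 0x47; 0x47 ⊕ 0x5A = 0x1D.
P1: D(K, 0x1E) = 0xDA; 0xDA ⊕ 0x8B = 0x51.
P2: D(K, 0x16) = 0xD2; 0xD2 ⊕ 0x1E = 0xCC.

P0 = 0x1D, P1 = 0x51, P2 = 0xCC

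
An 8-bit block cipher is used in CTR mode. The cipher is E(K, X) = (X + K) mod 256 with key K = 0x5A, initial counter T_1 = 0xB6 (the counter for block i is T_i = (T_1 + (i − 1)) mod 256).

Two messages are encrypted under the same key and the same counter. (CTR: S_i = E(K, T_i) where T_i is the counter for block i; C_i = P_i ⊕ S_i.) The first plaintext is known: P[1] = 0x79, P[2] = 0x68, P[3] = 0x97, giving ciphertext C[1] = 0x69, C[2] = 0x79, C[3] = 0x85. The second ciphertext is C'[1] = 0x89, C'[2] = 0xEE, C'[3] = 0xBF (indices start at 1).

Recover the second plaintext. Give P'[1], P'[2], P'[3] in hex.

In CTR with a reused counter, both messages share the same keystream S_i, so C_i ⊕ C'_i = P_i ⊕ P'_i and thus P'_i = P_i ⊕ C_i ⊕ C'_i.
P'[1]: 0x79 ⊕ 0x69 ⊕ 0x89 = 0x99.
P'[2]: 0x68 ⊕ 0x79 ⊕ 0xEE = 0xFF.
P'[3]: 0x97 ⊕ 0x85 ⊕ 0xBF = 0xAD.

P'[1] = 0x99, P'[2] = 0xFF, P'[3] = 0xAD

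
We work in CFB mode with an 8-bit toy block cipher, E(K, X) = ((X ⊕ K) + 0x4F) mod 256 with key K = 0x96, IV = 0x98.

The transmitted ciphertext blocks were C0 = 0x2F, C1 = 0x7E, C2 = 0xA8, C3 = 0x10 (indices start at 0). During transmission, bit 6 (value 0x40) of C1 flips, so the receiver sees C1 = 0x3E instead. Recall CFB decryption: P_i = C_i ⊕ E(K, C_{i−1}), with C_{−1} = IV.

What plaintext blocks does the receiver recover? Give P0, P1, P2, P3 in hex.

P0 = 0x72, P1 = 0x36, P2 = 0x5F, P3 = 0x9D

Only C1 changed, to 0x3E. In CFB, a change in C_i flips the same bit in P_i and garbles P_{i+1}. Decrypting the received ciphertext:
P0: E(K, 0x98) = 0x5D; 0x2F ⊕ 0x5D = 0x72.
P1: E(K, 0x2F) = 0x08; 0x3E ⊕ 0x08 = 0x36.
P2: E(K, 0x3E) = 0xF7; 0xA8 ⊕ 0xF7 = 0x5F.
P3: E(K, 0xA8) = 0x8D; 0x10 ⊕ 0x8D = 0x9D.
Blocks that differ from the original plaintext: P1, P2.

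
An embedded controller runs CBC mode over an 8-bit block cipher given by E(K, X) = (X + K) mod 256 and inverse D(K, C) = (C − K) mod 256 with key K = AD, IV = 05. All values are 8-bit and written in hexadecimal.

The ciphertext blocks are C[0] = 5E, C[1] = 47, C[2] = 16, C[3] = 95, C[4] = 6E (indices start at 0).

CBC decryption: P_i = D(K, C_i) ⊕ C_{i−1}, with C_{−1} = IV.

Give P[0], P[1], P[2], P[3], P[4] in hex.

P[0] = B4, P[1] = C4, P[2] = 2E, P[3] = FE, P[4] = 54

P[0]: D(K, 5E) = B1; B1 ⊕ 05 = B4.
P[1]: D(K, 47) = 9A; 9A ⊕ 5E = C4.
P[2]: D(K, 16) = 69; 69 ⊕ 47 = 2E.
P[3]: D(K, 95) = E8; E8 ⊕ 16 = FE.
P[4]: D(K, 6E) = C1; C1 ⊕ 95 = 54.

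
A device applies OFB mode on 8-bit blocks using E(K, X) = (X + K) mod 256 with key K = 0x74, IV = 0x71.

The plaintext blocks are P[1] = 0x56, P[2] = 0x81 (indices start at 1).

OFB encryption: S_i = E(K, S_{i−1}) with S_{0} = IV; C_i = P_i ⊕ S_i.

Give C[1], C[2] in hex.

C[1]: S = E(K, 0x71) = 0xE5; 0x56 ⊕ 0xE5 = 0xB3.
C[2]: S = E(K, 0xE5) = 0x59; 0x81 ⊕ 0x59 = 0xD8.

C[1] = 0xB3, C[2] = 0xD8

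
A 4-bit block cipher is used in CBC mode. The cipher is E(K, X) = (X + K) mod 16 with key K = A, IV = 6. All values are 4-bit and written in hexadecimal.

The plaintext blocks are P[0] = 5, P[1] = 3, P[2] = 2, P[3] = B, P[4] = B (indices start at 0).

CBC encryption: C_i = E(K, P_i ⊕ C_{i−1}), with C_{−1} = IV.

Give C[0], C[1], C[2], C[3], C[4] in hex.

C[0]: P[0] ⊕ 6 = 3; E(K, 3) = D.
C[1]: P[1] ⊕ D = E; E(K, E) = 8.
C[2]: P[2] ⊕ 8 = A; E(K, A) = 4.
C[3]: P[3] ⊕ 4 = F; E(K, F) = 9.
C[4]: P[4] ⊕ 9 = 2; E(K, 2) = C.

C[0] = D, C[1] = 8, C[2] = 4, C[3] = 9, C[4] = C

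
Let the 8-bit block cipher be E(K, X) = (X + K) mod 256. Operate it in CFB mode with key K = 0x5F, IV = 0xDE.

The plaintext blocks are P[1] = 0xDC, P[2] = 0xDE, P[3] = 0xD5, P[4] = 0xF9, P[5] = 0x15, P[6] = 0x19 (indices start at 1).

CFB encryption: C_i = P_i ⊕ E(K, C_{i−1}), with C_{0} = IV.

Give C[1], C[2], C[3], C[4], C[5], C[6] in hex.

C[1] = 0xE1, C[2] = 0x9E, C[3] = 0x28, C[4] = 0x7E, C[5] = 0xC8, C[6] = 0x3E

C[1]: E(K, 0xDE) = 0x3D; 0xDC ⊕ 0x3D = 0xE1.
C[2]: E(K, 0xE1) = 0x40; 0xDE ⊕ 0x40 = 0x9E.
C[3]: E(K, 0x9E) = 0xFD; 0xD5 ⊕ 0xFD = 0x28.
C[4]: E(K, 0x28) = 0x87; 0xF9 ⊕ 0x87 = 0x7E.
C[5]: E(K, 0x7E) = 0xDD; 0x15 ⊕ 0xDD = 0xC8.
C[6]: E(K, 0xC8) = 0x27; 0x19 ⊕ 0x27 = 0x3E.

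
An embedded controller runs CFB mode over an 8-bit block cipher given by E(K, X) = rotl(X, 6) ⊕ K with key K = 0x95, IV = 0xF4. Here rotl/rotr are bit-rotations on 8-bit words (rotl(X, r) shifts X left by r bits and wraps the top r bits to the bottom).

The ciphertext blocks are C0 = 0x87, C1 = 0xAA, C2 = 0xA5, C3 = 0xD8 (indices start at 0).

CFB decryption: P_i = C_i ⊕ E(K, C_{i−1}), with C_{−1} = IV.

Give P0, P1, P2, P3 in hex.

P0 = 0x2F, P1 = 0xDE, P2 = 0x9A, P3 = 0x24

P0: E(K, 0xF4) = 0xA8; 0x87 ⊕ 0xA8 = 0x2F.
P1: E(K, 0x87) = 0x74; 0xAA ⊕ 0x74 = 0xDE.
P2: E(K, 0xAA) = 0x3F; 0xA5 ⊕ 0x3F = 0x9A.
P3: E(K, 0xA5) = 0xFC; 0xD8 ⊕ 0xFC = 0x24.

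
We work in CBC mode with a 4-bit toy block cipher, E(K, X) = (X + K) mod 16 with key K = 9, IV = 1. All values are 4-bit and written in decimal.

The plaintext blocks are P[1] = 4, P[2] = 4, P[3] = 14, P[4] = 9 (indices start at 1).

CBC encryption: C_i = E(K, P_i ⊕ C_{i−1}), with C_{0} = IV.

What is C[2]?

C[2] = 3

C[1]: P[1] ⊕ 1 = 5; E(K, 5) = 14.
C[2]: P[2] ⊕ 14 = 10; E(K, 10) = 3.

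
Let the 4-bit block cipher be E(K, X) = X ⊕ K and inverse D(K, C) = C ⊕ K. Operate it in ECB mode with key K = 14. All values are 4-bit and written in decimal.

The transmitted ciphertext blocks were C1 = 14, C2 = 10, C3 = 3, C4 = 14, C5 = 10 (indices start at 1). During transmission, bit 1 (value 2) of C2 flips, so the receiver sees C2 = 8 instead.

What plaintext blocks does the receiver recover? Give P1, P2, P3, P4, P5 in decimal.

ECB decryption: P_i = D(K, C_i).
Only C2 changed, to 8. In ECB, a change in C_i affects only P_i. Decrypting the received ciphertext:
P1: D(K, 14) = 0.
P2: D(K, 8) = 6.
P3: D(K, 3) = 13.
P4: D(K, 14) = 0.
P5: D(K, 10) = 4.
Blocks that differ from the original plaintext: P2.

P1 = 0, P2 = 6, P3 = 13, P4 = 0, P5 = 4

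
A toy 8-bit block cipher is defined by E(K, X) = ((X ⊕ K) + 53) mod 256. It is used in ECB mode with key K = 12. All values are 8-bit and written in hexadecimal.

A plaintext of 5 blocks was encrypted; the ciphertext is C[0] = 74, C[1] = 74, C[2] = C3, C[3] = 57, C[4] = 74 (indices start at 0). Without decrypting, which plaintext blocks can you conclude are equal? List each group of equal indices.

ECB encrypts each block independently with the same key, so equal ciphertext blocks imply equal plaintext blocks.
C[0] = C[1] = C[4] = 74, so P[0] = P[1] = P[4].

P[0] = P[1] = P[4]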